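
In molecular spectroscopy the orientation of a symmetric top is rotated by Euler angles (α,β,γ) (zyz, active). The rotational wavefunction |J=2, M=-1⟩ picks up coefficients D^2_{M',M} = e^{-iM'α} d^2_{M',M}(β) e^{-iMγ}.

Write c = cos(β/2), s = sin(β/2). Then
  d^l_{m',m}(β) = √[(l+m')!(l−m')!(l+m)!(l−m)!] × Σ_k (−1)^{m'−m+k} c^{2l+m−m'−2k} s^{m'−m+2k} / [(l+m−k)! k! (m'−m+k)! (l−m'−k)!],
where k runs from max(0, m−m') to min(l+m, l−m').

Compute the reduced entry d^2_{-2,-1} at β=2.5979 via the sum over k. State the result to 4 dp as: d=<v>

d^2_{-2,-1}(β=2.5979) via the finite sum:
c=cos(2.597900/2)=0.268510, s=sin(2.597900/2)=0.963277; N=√[1·24·1·6]=12.000000
Admissible k: 1..1 (factorial args all ≥0)
  k=1: (−1)^0·12.0000/(6)·0.2685^3·0.9633^1 = +0.037296
d^2_{-2,-1}(2.5979) = +0.037296

d=0.0373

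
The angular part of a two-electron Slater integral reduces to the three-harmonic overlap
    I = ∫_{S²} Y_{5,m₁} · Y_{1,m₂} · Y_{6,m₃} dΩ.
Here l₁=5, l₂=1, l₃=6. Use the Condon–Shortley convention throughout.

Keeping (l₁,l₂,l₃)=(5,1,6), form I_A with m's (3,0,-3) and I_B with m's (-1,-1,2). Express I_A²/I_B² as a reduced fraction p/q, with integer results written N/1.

Shared (l₁,l₂,l₃)=(5,1,6): N and (l;000)² cancel in I_A²/I_B².
A: Δ = 0!·10!·2!/13! = 1/858; Racah Σ t=0..0: t=0:+1/80640 = 1/80640; ⇒ 3j(5 1 6; 3 0 -3)² = 9/286, sgn -1
B: Δ = 0!·10!·2!/13! = 1/858; Racah Σ t=0..0: t=0:+1/34560 = 1/34560; ⇒ 3j(5 1 6; -1 -1 2)² = 14/429, sgn +1
I_A²/I_B² = (9/286)/(14/429) = 27/28

27/28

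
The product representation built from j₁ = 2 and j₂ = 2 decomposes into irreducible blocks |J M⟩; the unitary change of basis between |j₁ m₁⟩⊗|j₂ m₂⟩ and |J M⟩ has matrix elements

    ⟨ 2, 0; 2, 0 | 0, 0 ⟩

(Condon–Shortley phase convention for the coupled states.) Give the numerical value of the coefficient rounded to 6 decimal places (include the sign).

+0.447214  (= +√(1/5))

j₁+j₂−J=4  J+j₁−j₂=0  J−j₁+j₂=0  j₁+j₂+J+1=5
(j₁±m₁, j₂±m₂, J±M) = (2,2,2,2,0,0)
P² = 16/5
sum k=2..2:
  [2] +1/4 = 1/4
S = 1/4
C² = P²·S² = 1/5 ; C = +0.447214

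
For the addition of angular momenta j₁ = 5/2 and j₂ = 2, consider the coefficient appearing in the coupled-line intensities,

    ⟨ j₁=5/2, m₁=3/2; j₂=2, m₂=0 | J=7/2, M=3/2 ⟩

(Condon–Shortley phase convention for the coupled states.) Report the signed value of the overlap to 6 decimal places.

j₁+j₂−J=1  J+j₁−j₂=4  J−j₁+j₂=3  j₁+j₂+J+1=9
(j₁±m₁, j₂±m₂, J±M) = (4,1,2,2,5,2)
P² = 512/7
sum k=0..1:
  [0] +1/12 = 1/12
  [1] −1/48 = -1/48
S = 1/16
C² = P²·S² = 2/7 ; C = +0.534522

+0.534522  (= +√(2/7))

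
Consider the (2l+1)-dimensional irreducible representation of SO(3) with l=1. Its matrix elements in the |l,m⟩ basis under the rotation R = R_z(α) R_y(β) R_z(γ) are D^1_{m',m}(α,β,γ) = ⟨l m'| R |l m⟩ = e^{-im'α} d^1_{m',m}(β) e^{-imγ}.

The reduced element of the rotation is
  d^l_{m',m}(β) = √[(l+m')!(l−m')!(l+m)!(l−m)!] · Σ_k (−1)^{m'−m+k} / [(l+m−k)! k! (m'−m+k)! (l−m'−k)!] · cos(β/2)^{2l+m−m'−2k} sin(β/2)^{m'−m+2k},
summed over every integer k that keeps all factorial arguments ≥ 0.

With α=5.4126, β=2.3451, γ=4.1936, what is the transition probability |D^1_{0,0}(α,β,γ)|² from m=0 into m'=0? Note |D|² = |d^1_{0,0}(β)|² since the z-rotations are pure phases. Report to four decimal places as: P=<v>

First d^1_{0,0}(β=2.3451), then the phase factors e^{-i(0)α} and e^{-i(0)γ}:
c=cos(2.345100/2)=0.387803, s=sin(2.345100/2)=0.921742; N=√[1·1·1·1]=1.000000
Admissible k: 0..1 (factorial args all ≥0)
  k=0: (−1)^0·1.0000/(1)·0.3878^2·0.9217^0 = +0.150391
  k=1: (−1)^1·1.0000/(1)·0.3878^0·0.9217^2 = -0.849609
d^1_{0,0}(2.3451) = +0.150391 -0.849609 = -0.699218
|D^1_{0,0}|² = |d^1_{0,0}(β)|² = (-0.699218)² = 0.488906 (the z-rotation phases have unit modulus)

P=0.4889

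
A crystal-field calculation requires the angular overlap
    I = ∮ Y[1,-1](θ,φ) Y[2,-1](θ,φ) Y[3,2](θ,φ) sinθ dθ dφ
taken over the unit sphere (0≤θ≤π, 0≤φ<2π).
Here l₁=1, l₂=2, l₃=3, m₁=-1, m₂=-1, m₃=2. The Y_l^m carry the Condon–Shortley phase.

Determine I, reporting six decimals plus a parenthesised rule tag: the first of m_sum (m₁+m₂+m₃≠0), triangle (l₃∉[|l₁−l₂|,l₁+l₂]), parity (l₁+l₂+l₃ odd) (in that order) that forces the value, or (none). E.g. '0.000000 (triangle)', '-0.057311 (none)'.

m-sum 0 ✓  L=6 even ✓  1≤3≤3 ✓
Π(2lᵢ+1) = 3×5×7 = 105
triangle coeff Δ(1,2,3) = 1/105
Σ_t [0,0]: t=0:+1/4 = 1/4
(3j)²=3/35 [(1 2 3; 0 0 0)], sign=-1
Σ_t [0,0]: t=0:+1/12 = 1/12
(3j)²=2/21 [(1 2 3; -1 -1 2)], sign=-1
⇒ 4πI² = 6/7
I = (+1)√(6/7/(4π)) = 0.26116903
No selection rule forces the value: the integral is nonzero (none).

0.261169 (none)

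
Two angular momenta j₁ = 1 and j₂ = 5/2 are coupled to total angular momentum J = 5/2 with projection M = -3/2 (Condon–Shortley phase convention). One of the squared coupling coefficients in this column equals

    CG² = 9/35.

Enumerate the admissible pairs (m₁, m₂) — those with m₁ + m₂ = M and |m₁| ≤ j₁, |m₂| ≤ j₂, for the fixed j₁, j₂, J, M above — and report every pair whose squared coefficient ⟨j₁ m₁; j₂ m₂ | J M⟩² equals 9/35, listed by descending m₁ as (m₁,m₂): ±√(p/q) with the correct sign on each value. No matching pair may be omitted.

(0,-3/2): +√(9/35)

Admissible pairs with m₁+m₂ = M = -3/2: (-1,-1/2), (0,-3/2), (1,-5/2)
  (m₁,m₂)=(1,-5/2): CG² = 2/7, CG = +√(2/7)
  (m₁,m₂)=(0,-3/2): CG² = 9/35, CG = +√(9/35)   ← matches the target
  (m₁,m₂)=(-1,-1/2): CG² = 16/35, CG = −√(16/35)
Pairs with CG² = 9/35: (0,-3/2): +√(9/35)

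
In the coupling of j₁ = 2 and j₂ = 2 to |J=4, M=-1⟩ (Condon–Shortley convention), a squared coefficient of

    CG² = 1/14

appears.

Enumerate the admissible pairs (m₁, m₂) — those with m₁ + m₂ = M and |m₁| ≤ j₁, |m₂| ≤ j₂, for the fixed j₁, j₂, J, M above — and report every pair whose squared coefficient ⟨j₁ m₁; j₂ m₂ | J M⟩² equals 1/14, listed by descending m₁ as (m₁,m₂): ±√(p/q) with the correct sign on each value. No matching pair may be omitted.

(1,-2): +√(1/14); (-2,1): +√(1/14)

Admissible pairs with m₁+m₂ = M = -1: (-2,1), (-1,0), (0,-1), (1,-2)
  (m₁,m₂)=(1,-2): CG² = 1/14, CG = +√(1/14)   ← matches the target
  (m₁,m₂)=(0,-1): CG² = 3/7, CG = +√(3/7)
  (m₁,m₂)=(-1,0): CG² = 3/7, CG = +√(3/7)
  (m₁,m₂)=(-2,1): CG² = 1/14, CG = +√(1/14)   ← matches the target
Pairs with CG² = 1/14: (1,-2): +√(1/14); (-2,1): +√(1/14)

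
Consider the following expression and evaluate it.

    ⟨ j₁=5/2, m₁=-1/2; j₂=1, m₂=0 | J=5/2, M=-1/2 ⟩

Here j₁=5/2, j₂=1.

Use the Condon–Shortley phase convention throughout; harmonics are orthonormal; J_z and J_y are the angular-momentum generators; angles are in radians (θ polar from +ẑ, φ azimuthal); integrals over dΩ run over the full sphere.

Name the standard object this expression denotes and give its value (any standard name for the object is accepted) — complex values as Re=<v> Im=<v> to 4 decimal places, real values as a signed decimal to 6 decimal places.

This is a Clebsch–Gordan (vector-coupling) coefficient.
triangle: 1!*4!*1!/7! = 24/5040
(j±m)!: 2!*3!*1!*1!*2!*3! = 144
prefactor² = (2J+1)*Δ*N² = 144/35
  k=0: +1/(0!*1!*3!*1!*1!*0!) = 1/6
  k=1: −1/(1!*0!*2!*0!*2!*1!) = -1/4
Σ = -1/12  ⇒  CG² = 144/35*(-1/12)² = 1/35
CG = −√(1/35) = -0.169031

Clebsch–Gordan coefficient, −√(1/35) ≈ -0.169031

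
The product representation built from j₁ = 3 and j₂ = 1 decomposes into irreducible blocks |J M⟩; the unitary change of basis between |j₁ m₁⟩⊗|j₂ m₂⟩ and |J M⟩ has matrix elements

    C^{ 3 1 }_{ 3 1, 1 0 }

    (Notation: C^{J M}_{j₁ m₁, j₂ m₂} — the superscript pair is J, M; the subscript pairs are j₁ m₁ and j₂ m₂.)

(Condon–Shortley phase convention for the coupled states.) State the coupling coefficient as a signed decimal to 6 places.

+√(1/12) = +0.288675

j₁+j₂−J=1  J+j₁−j₂=5  J−j₁+j₂=1  j₁+j₂+J+1=8
(j₁±m₁, j₂±m₂, J±M) = (4,2,1,1,4,2)
P² = 48
sum k=0..1:
  [0] +1/12 = 1/12
  [1] −1/24 = -1/24
S = 1/24
C² = P²·S² = 1/12 ; C = +0.288675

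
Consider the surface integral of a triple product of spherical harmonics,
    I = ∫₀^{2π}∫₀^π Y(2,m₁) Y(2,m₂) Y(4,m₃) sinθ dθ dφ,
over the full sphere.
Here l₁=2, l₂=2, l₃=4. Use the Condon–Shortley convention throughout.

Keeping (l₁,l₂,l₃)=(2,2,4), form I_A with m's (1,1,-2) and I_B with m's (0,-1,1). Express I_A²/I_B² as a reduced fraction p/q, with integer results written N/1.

4/3

Shared (l₁,l₂,l₃)=(2,2,4): N and (l;000)² cancel in I_A²/I_B².
A: Δ = 0!·4!·4!/9! = 1/630; Racah Σ t=0..0: t=0:+1/36 = 1/36; ⇒ 3j(2 2 4; 1 1 -2)² = 4/63, sgn +1
B: Δ = 0!·4!·4!/9! = 1/630; Racah Σ t=0..0: t=0:+1/24 = 1/24; ⇒ 3j(2 2 4; 0 -1 1)² = 1/21, sgn -1
I_A²/I_B² = (4/63)/(1/21) = 4/3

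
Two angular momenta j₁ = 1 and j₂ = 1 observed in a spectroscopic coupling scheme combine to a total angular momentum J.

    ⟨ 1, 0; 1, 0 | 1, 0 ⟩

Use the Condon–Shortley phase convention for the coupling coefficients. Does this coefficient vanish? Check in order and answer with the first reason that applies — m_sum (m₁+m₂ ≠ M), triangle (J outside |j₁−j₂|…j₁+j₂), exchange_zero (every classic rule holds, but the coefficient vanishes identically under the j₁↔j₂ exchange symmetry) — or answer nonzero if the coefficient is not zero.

exchange_zero

m-sum: m₁+m₂ = 0+0 = 0, M = 0  ✓
triangle: |j₁−j₂| = 0 ≤ J = 1 ≤ j₁+j₂ = 2  ✓
exchange: j₁=j₂ and m₁=m₂, and (−1)^(j₁+j₂−J) = (−1)^1 = −1 forces ⟨j₁m₁;j₂m₂|JM⟩ = −⟨j₂m₂;j₁m₁|JM⟩ = −⟨j₁m₁;j₂m₂|JM⟩ ⇒ the coefficient vanishes identically
Racah sum check: Σ_k collapses to 0 ⇒ CG = 0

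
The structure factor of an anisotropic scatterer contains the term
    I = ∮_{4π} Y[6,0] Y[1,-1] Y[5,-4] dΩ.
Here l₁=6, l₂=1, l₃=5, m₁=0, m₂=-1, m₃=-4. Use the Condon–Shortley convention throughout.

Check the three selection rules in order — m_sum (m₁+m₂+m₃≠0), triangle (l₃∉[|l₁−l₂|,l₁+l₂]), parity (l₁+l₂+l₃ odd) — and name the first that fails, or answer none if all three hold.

azimuthal sum: 0 − 1 − 4 = -5  ✗
5 ≤ 5 ≤ 7 (triangle on l)
L = 6 + 1 + 5 = 12 (even)

m_sum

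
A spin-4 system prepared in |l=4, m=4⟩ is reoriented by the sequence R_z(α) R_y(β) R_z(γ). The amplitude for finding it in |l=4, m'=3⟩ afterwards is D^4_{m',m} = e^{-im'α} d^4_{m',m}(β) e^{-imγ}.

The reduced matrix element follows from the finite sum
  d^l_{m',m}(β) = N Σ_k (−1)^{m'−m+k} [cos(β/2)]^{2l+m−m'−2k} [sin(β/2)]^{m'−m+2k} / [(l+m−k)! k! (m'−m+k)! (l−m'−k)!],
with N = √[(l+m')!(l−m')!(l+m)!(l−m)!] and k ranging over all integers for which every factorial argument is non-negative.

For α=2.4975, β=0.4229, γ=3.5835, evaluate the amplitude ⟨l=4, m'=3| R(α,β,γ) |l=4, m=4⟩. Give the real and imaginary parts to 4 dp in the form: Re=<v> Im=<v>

Re=-0.5002 Im=-0.0831

First d^4_{3,4}(β=0.4229), then the phase factors e^{-i(3)α} and e^{-i(4)γ}:
With c≡cos(β/2)=0.977728 and s≡sin(β/2)=0.209878, N=[5040·1·40320·1]^{1/2}=14255.272709
k∈{1} keeps every argument non-negative
  k=1: (−1)^0·14255.2727/(5040)·0.9777^7·0.2099^1 = +0.507034
d^4_{3,4}(0.4229) = +0.507034
Phases: e^{-i·(3)·2.4975}=+0.353661-0.935374i, e^{-i·(4)·3.5835}=-0.195565-0.980691i ⇒ D=-0.500176-0.083106i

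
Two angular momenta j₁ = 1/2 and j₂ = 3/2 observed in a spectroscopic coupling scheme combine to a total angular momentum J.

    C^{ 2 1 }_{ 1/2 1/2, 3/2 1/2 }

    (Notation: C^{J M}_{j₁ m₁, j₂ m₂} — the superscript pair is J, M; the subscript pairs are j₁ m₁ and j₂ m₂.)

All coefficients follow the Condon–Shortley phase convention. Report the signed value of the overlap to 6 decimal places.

+0.866025

triangle: 0!*1!*3!/5! = 6/120
(j±m)!: 1!*0!*2!*1!*3!*1! = 12
prefactor² = (2J+1)*Δ*N² = 3
  k=0: +1/(0!*0!*0!*2!*1!*1!) = 1/2
Σ = 1/2  ⇒  CG² = 3*(1/2)² = 3/4
CG = +√(3/4) = +0.866025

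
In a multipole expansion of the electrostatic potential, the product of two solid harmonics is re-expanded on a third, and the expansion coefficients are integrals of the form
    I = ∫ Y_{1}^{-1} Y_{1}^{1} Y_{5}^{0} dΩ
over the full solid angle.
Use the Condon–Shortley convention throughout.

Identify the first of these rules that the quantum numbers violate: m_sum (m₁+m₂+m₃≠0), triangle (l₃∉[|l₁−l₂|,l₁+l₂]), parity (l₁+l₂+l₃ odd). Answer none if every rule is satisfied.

triangle

m₁+m₂+m₃ = -1 + 1 + 0 = 0  ✓
triangle: need |l₁−l₂| ≤ l₃ ≤ l₁+l₂ = [0,2]; l₃=5 is outside  ✗
parity: l₁+l₂+l₃ = 7 is odd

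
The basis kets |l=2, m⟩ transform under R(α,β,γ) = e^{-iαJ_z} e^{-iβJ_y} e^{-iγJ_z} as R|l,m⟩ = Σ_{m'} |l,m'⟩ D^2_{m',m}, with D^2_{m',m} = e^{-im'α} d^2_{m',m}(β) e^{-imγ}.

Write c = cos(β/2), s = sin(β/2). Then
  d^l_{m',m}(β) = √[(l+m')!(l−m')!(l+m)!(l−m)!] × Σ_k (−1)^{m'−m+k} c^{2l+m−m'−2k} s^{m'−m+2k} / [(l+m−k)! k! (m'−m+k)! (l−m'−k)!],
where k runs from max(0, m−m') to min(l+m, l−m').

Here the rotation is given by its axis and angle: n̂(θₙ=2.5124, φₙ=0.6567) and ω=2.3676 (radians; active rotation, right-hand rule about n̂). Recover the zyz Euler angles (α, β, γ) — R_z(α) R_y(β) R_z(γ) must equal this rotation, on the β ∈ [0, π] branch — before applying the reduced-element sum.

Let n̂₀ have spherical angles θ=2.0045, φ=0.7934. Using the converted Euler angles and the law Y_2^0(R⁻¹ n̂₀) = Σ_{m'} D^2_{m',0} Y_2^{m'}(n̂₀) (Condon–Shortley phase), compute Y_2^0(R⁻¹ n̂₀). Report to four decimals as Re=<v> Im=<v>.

Re=0.5477 Im=0.0000

Axis–angle → zyz. n̂ = (sinθₙcosφₙ, sinθₙsinφₙ, cosθₙ) = (+0.466092, +0.359278, -0.808503), ω = 2.3676.
R = I cosω + sinω [n̂]ₓ + (1−cosω) n̂n̂ᵀ gives
  R = [-0.342528, +0.852350, -0.395189; -0.277931, -0.493736, -0.824002; -0.897457, -0.172409, +0.406012]
β = atan2(√(R₁₃²+R₂₃²), R₃₃) = 1.152710; α = atan2(R₂₃, R₁₃) mod 2π = 4.265197; γ = atan2(R₃₂, −R₃₁) mod 2π = 6.093390
Need the full column D^2_{m',0} for m'=−2..2 at α=4.2652, β=1.1527, γ=6.0934.
cos(β/2)=0.838455, sin(β/2)=0.544971
d^2_{-2,0}: single k=2 term ⇒ +0.511425;  D = -0.320152+0.398822i
d^2_{-1,0}: k∈[1..2] ⇒ +0.786843 -0.332412 = +0.454431;  D = -0.196512-0.409745i
d^2_{0,0}: k∈[0..2] ⇒ +0.494218 -0.835154 +0.088205 = -0.252731;  D = -0.252731+0.000000i
d^2_{1,0}: k∈[0..1] ⇒ -0.786843 +0.332412 = -0.454431;  D = +0.196512-0.409745i
d^2_{2,0}: single k=0 term ⇒ +0.511425;  D = -0.320152-0.398822i
Y_2^{m'}(θ=2.0045,φ=0.7934) and Σ D·Y over m':
  (-0.3202+0.3988i)·(-0.0051-0.3180i)  (-0.1965-0.4097i)·(-0.2066+0.2100i)  (-0.2527+0.0000i)·(-0.1483+0.0000i)  (+0.1965-0.4097i)·(+0.2066+0.2100i)  (-0.3202-0.3988i)·(-0.0051+0.3180i)
Y_2^0(R⁻¹ n̂) = +0.547685-0.000000i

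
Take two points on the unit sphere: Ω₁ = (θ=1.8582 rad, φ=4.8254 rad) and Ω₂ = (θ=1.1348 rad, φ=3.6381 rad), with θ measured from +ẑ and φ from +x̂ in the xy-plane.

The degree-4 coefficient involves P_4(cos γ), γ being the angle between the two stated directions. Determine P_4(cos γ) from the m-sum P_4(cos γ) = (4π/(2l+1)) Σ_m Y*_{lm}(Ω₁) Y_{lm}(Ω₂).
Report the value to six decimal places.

0.224383

Term-by-term m-sum for l=4 (normalisation 4π/9 = 1.396263):
  term(m=-4) = (0.004115, -0.111742)   from Y*(Ω₁)=(0.336680, 0.163485), Y(Ω₂)=(-0.120520, -0.273371)
  term(m=-3) = (0.112468, 0.050267)   from Y*(Ω₁)=(0.104066, -0.295099), Y(Ω₂)=(-0.031962, 0.392393)
  term(m=-2) = (0.006618, -0.006379)   from Y*(Ω₁)=(0.131183, 0.030166), Y(Ω₂)=(0.037296, -0.057203)
  term(m=-1) = (-0.037206, -0.092214)   from Y*(Ω₁)=(0.035351, -0.311474), Y(Ω₂)=(0.278906, -0.151105)
  term(m=+0) = (-0.011289, 0.000000)   from Y*(Ω₁)=(0.086261, -0.000000), Y(Ω₂)=(-0.130875, 0.000000)
  term(m=+1) = (-0.037206, 0.092214)   from Y*(Ω₁)=(-0.035351, -0.311474), Y(Ω₂)=(-0.278906, -0.151105)
  term(m=+2) = (0.006618, 0.006379)   from Y*(Ω₁)=(0.131183, -0.030166), Y(Ω₂)=(0.037296, 0.057203)
  term(m=+3) = (0.112468, -0.050267)   from Y*(Ω₁)=(-0.104066, -0.295099), Y(Ω₂)=(0.031962, 0.392393)
  term(m=+4) = (0.004115, 0.111742)   from Y*(Ω₁)=(0.336680, -0.163485), Y(Ω₂)=(-0.120520, 0.273371)
Total Σ_m = (0.160703, -0.000000). Multiply by 1.396263: (0.224383, -0.000000). P_4(cos γ) = 0.224383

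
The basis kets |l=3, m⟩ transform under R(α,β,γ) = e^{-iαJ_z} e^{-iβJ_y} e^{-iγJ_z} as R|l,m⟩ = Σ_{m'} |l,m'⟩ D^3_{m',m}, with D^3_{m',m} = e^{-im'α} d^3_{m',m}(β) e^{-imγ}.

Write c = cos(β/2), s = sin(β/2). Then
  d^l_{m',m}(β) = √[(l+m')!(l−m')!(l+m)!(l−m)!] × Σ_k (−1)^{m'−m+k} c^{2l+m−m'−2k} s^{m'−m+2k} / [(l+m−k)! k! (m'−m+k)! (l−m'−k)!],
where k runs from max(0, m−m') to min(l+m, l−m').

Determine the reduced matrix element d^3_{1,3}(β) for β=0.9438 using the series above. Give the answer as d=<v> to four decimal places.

d^3_{1,3}(β=0.9438) via the finite sum:
c=cos(0.943800/2)=0.890706, s=sin(0.943800/2)=0.454579; N=√[24·2·720·1]=185.903201
The bounds max(0,m−m')=2 and min(l+m,l−m')=2 give 1 term
  k=2: (−1)^0·185.9032/(48)·0.8907^4·0.4546^2 = +0.503736
d^3_{1,3}(0.9438) = +0.503736

d=0.5037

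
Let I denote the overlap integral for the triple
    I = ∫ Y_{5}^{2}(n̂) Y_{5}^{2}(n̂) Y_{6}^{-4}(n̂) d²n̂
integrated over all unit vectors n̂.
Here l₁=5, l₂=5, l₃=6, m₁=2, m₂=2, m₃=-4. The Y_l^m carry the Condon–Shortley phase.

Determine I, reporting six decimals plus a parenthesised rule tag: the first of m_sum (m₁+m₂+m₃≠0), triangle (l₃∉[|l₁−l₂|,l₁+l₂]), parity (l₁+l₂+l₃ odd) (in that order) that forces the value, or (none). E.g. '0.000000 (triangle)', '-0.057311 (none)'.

Rules hold: Σm=0, L=16 even, 0≤6≤10.
N = 11·11·13 = 1573
Δ = 4!·6!·6!/17! = 1/28588560
Racah Σ t=0..4: t=0:+1/345600 t=1:−1/13824 t=2:+1/5184 t=3:−1/13824 t=4:+1/345600 = 7/129600
⇒ 3j(5 5 6; 0 0 0)² = 80/7293, sgn +1
Racah Σ t=1..3: t=1:−1/207360 t=2:+1/57600 t=3:−1/207360 = 1/129600
⇒ 3j(5 5 6; 2 2 -4)² = 168/12155, sgn +1
4πI² = N·(3j₀)²·(3jₘ)² = 896/3757
I = +1·√(0.238488/4π) = 0.13776169
No selection rule forces the value: the integral is nonzero (none).

0.137762 (none)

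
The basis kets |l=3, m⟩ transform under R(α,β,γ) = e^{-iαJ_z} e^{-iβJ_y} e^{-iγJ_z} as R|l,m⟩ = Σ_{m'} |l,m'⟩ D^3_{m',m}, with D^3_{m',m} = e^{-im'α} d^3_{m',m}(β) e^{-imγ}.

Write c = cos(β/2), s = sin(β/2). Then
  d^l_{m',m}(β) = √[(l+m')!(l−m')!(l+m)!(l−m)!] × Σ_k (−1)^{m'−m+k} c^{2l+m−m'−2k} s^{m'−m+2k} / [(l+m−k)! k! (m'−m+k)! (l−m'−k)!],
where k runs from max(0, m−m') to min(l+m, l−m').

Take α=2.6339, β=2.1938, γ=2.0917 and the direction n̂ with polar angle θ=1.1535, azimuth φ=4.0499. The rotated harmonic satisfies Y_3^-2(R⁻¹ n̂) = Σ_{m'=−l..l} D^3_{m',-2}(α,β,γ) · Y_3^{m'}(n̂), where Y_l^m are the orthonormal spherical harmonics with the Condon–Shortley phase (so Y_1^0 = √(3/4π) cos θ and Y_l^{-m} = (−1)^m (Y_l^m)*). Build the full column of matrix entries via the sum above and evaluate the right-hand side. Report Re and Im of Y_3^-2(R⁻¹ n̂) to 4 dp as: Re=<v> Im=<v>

Re=-0.1207 Im=-0.0228

Need the full column D^3_{m',-2} for m'=−3..3 at α=2.6339, β=2.1938, γ=2.0917.
cos(β/2)=0.456357, sin(β/2)=0.889797
d^3_{-3,-2}: single k=1 term ⇒ +0.043141;  D = +0.038240-0.019970i
d^3_{-2,-2}: k∈[0..1] ⇒ +0.009033 -0.171700 = -0.162667;  D = +0.162610+0.004297i
d^3_{-1,-2}: k∈[0..1] ⇒ -0.055695 +0.423463 = +0.367769;  D = +0.316546+0.187224i
d^3_{0,-2}: k∈[0..1] ⇒ +0.188088 -0.715044 = -0.526957;  D = +0.265934+0.454931i
d^3_{1,-2}: k∈[0..1] ⇒ -0.423463 +0.804932 = +0.381468;  D = +0.008123+0.381382i
d^3_{2,-2}: k∈[0..1] ⇒ +0.652743 -0.496301 = +0.156442;  D = +0.073128-0.138298i
d^3_{3,-2}: single k=0 term ⇒ -0.623497;  D = +0.522654-0.339972i
Y_3^{m'}(θ=1.1535,φ=4.0499) and Σ D·Y over m':
  (+0.0382-0.0200i)·(+0.2915+0.1290i)  (+0.1626+0.0043i)·(-0.0842-0.3358i)  (+0.3165+0.1872i)·(+0.0325-0.0416i)  (+0.2659+0.4549i)·(-0.3295+0.0000i)  (+0.0081+0.3814i)·(-0.0325-0.0416i)  (+0.0731-0.1383i)·(-0.0842+0.3358i)  (+0.5227-0.3400i)·(-0.2915+0.1290i)
Y_3^-2(R⁻¹ n̂) = -0.120693-0.022843i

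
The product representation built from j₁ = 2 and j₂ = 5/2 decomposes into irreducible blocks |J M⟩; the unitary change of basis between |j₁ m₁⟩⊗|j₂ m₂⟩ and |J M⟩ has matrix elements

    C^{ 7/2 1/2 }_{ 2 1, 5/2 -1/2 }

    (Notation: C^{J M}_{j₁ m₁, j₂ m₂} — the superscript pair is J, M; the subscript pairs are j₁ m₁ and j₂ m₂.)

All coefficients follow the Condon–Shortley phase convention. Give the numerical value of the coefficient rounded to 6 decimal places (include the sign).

j₁+j₂−J=1  J+j₁−j₂=3  J−j₁+j₂=4  j₁+j₂+J+1=9
(j₁±m₁, j₂±m₂, J±M) = (3,1,2,3,4,3)
P² = 1152/35
sum k=0..1:
  [0] +1/8 = 1/8
  [1] −1/36 = -1/36
S = 7/72
C² = P²·S² = 14/45 ; C = +0.557773

+√(14/45) ≈ +0.557773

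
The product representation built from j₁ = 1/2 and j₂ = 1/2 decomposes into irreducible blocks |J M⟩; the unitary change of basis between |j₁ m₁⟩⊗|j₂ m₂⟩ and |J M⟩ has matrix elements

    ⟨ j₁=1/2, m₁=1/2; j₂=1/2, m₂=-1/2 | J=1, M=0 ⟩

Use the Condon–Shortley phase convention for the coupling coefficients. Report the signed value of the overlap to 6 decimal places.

+√(1/2) ≈ +0.707107

j₁+j₂−J=0  J+j₁−j₂=1  J−j₁+j₂=1  j₁+j₂+J+1=3
(j₁±m₁, j₂±m₂, J±M) = (1,0,0,1,1,1)
P² = 1/2
sum k=0..0:
  [0] +1/1 = 1
S = 1
C² = P²·S² = 1/2 ; C = +0.707107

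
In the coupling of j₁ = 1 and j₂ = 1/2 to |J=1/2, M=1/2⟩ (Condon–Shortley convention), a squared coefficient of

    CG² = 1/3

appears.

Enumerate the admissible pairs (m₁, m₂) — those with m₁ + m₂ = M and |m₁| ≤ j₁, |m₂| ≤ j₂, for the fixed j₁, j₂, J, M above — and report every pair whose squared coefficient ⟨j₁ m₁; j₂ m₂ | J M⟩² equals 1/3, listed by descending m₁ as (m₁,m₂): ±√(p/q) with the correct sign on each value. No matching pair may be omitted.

(0,1/2): −√(1/3)

Admissible pairs with m₁+m₂ = M = 1/2: (0,1/2), (1,-1/2)
  (m₁,m₂)=(1,-1/2): CG² = 2/3, CG = +√(2/3)
  (m₁,m₂)=(0,1/2): CG² = 1/3, CG = −√(1/3)   ← matches the target
Pairs with CG² = 1/3: (0,1/2): −√(1/3)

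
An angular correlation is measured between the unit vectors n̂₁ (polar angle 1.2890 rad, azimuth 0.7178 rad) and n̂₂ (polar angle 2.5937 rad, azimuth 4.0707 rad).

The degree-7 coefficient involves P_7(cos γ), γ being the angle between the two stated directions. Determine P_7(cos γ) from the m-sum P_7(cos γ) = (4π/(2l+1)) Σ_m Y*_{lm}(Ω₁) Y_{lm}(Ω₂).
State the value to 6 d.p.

Addition theorem: P_7(cos γ) = (4π/15) Σ_m Y*_{lm}(Ω₁) Y_{lm}(Ω₂), m = −7…7:
  m=-7: (0.11589 - 0.35904j) × (-0.00508 + 0.00114j) = -0.00018 + 0.00195j  (running Σ = -0.00018 + 0.00195j)
  m=-6: (-0.16125 - 0.37552j) × (-0.02422 - 0.02076j) = -0.00389 + 0.01244j  (running Σ = -0.00407 + 0.01440j)
  m=-5: (-0.00143 - 0.00069j) × (0.00796 - 0.11895j) = -0.00009 + 0.00016j  (running Σ = -0.00416 + 0.01456j)
  m=-4: (0.33395 - 0.09257j) × (0.25053 - 0.16230j) = 0.06864 - 0.07739j  (running Σ = 0.06448 - 0.06283j)
  m=-3: (0.06736 - 0.10223j) × (0.45220 + 0.16726j) = 0.04756 - 0.03496j  (running Σ = 0.11204 - 0.09779j)
  m=-2: (0.03976 + 0.29232j) × (0.11068 + 0.37441j) = -0.10505 + 0.04724j  (running Σ = 0.00699 - 0.05055j)
  m=-1: (0.12376 + 0.10806j) × (0.06923 - 0.09266j) = 0.01858 - 0.00399j  (running Σ = 0.02558 - 0.05454j)
  m=0: (-0.27698 + 0.00000j) × (0.43405 + 0.00000j) = -0.12022 + 0.00000j  (running Σ = -0.09465 - 0.05454j)
  m=1: (-0.12376 + 0.10806j) × (-0.06923 - 0.09266j) = 0.01858 + 0.00399j  (running Σ = -0.07607 - 0.05055j)
  m=2: (0.03976 - 0.29232j) × (0.11068 - 0.37441j) = -0.10505 - 0.04724j  (running Σ = -0.18111 - 0.09779j)
  m=3: (-0.06736 - 0.10223j) × (-0.45220 + 0.16726j) = 0.04756 + 0.03496j  (running Σ = -0.13355 - 0.06283j)
  m=4: (0.33395 + 0.09257j) × (0.25053 + 0.16230j) = 0.06864 + 0.07739j  (running Σ = -0.06491 + 0.01456j)
  m=5: (0.00143 - 0.00069j) × (-0.00796 - 0.11895j) = -0.00009 - 0.00016j  (running Σ = -0.06501 + 0.01440j)
  m=6: (-0.16125 + 0.37552j) × (-0.02422 + 0.02076j) = -0.00389 - 0.01244j  (running Σ = -0.06889 + 0.00195j)
  m=7: (-0.11589 - 0.35904j) × (0.00508 + 0.00114j) = -0.00018 - 0.00195j  (running Σ = -0.06907 - 0.00000j)
Σ over m = -0.06907 - 0.00000j; ×(4π/15) → -0.05787 - 0.00000j. Real part: -0.057868

-0.057868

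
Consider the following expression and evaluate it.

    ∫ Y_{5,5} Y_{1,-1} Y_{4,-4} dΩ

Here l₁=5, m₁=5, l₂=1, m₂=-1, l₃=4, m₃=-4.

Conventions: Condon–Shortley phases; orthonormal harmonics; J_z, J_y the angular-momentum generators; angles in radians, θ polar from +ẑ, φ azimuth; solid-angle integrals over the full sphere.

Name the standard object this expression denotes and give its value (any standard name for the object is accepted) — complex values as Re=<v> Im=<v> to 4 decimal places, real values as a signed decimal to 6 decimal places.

Gaunt coefficient, -0.329416

This is a Gaunt coefficient — the integral of a triple product of spherical harmonics over the sphere.
Checks pass: Σm=0; 10 even; l₃=4∈[4,6].
(2·5+1)(2·1+1)(2·4+1) = 297
Δ: 2! 8! 0! / 11! → 1/495
sum: t=1:−1/576 = -1/576
3j²(5 1 4; 0 0 0) = Δ·Π!·Σ² = 5/99  (sign -1)
sum: t=0:+1/80640 = 1/80640
3j²(5 1 4; 5 -1 -4) = Δ·Π!·Σ² = 1/11  (sign +1)
combine: 4πI² = 297·5/99·1/11 = 15/11
take √, sign -1: I = -0.32941575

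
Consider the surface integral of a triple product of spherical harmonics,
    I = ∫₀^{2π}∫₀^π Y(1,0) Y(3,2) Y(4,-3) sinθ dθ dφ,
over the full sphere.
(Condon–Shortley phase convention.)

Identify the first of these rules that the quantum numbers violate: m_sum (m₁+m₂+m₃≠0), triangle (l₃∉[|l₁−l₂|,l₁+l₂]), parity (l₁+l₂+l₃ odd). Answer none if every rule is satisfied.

m_sum

Σmᵢ = -1  ✗
l₃∈[|l₁−l₂|,l₁+l₂]=[2,4], have l₃=4
Σlᵢ = 8 ⇒ even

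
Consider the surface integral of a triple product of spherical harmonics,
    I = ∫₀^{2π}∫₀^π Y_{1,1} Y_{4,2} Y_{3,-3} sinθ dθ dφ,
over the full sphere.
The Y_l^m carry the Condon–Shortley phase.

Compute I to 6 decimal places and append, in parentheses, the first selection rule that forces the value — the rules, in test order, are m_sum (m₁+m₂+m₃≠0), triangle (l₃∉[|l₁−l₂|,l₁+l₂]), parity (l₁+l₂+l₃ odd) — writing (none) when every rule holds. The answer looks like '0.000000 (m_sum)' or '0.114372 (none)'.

0.061558 (none)

Rules hold: Σm=0, L=8 even, 3≤3≤5.
N = 3·9·7 = 189
Δ = 2!·0!·6!/9! = 1/252
Racah Σ t=1..1: t=1:−1/36 = -1/36
⇒ 3j(1 4 3; 0 0 0)² = 4/63, sgn +1
Racah Σ t=0..0: t=0:+1/1440 = 1/1440
⇒ 3j(1 4 3; 1 2 -3)² = 1/252, sgn +1
4πI² = N·(3j₀)²·(3jₘ)² = 1/21
I = +1·√(0.047619/4π) = 0.06155813
No selection rule forces the value: the integral is nonzero (none).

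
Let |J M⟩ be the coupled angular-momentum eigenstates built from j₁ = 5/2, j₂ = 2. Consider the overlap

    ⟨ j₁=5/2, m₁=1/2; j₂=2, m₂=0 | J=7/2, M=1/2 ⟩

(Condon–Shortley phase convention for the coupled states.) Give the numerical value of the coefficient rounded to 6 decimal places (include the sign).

triangle: 1!*4!*3!/9! = 144/362880
(j±m)!: 3!*2!*2!*2!*4!*3! = 6912
prefactor² = (2J+1)*Δ*N² = 768/35
  k=0: +1/(0!*1!*2!*2!*2!*1!) = 1/8
  k=1: −1/(1!*0!*1!*1!*3!*2!) = -1/12
Σ = 1/24  ⇒  CG² = 768/35*(1/24)² = 4/105
CG = +√(4/105) = +0.195180

+√(4/105) ≈ +0.195180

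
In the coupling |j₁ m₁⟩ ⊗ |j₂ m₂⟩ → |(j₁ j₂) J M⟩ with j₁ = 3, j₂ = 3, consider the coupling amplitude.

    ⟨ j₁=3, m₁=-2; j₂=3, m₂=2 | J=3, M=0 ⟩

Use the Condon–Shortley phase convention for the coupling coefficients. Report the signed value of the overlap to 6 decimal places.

−√(1/6) ≈ -0.408248

j₁+j₂−J=3  J+j₁−j₂=3  J−j₁+j₂=3  j₁+j₂+J+1=10
(j₁±m₁, j₂±m₂, J±M) = (1,5,5,1,3,3)
P² = 216
sum k=2..3:
  [2] +1/72 = 1/72
  [3] −1/24 = -1/24
S = -1/36
C² = P²·S² = 1/6 ; C = -0.408248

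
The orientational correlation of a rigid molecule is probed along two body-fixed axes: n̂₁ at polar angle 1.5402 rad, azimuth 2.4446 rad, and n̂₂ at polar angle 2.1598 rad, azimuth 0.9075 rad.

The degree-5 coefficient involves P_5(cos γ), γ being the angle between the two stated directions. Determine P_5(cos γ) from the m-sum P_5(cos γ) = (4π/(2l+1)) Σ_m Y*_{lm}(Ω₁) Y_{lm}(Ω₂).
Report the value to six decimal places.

0.020623

Expand P_5 via completeness: Σ_{m} conj(Y_{5,m}) at Ω₁ times Y_{5,m} at Ω₂ —
  term(m=-5) = 0.01432 + 0.08421j   from Y*(Ω₁)=0.43602 - 0.15589j, Y(Ω₂)=-0.03210 + 0.18166j
  term(m=-4) = -0.01731 + 0.00235j   from Y*(Ω₁)=-0.04204 - 0.01552j, Y(Ω₂)=0.34418 - 0.18288j
  term(m=-3) = 0.01222 + 0.12048j   from Y*(Ω₁)=-0.17026 - 0.29724j, Y(Ω₂)=-0.32292 - 0.14386j
  term(m=-2) = 0.00249 - 0.00017j   from Y*(Ω₁)=-0.00909 + 0.05085j, Y(Ω₂)=-0.01167 - 0.04683j
  term(m=-1) = -0.00374 - 0.11104j   from Y*(Ω₁)=-0.24226 + 0.20281j, Y(Ω₂)=-0.21653 + 0.27710j
  term(m=+0) = 0.00209 + 0.00000j   from Y*(Ω₁)=0.05343 + 0.00000j, Y(Ω₂)=0.03916 + 0.00000j
  term(m=+1) = -0.00374 + 0.11104j   from Y*(Ω₁)=0.24226 + 0.20281j, Y(Ω₂)=0.21653 + 0.27710j
  term(m=+2) = 0.00249 + 0.00017j   from Y*(Ω₁)=-0.00909 - 0.05085j, Y(Ω₂)=-0.01167 + 0.04683j
  term(m=+3) = 0.01222 - 0.12048j   from Y*(Ω₁)=0.17026 - 0.29724j, Y(Ω₂)=0.32292 - 0.14386j
  term(m=+4) = -0.01731 - 0.00235j   from Y*(Ω₁)=-0.04204 + 0.01552j, Y(Ω₂)=0.34418 + 0.18288j
  term(m=+5) = 0.01432 - 0.08421j   from Y*(Ω₁)=-0.43602 - 0.15589j, Y(Ω₂)=0.03210 + 0.18166j
Σ over m = 0.01805 - 0.00000j; ×(4π/11) → 0.02062 - 0.00000j. Real part: 0.020623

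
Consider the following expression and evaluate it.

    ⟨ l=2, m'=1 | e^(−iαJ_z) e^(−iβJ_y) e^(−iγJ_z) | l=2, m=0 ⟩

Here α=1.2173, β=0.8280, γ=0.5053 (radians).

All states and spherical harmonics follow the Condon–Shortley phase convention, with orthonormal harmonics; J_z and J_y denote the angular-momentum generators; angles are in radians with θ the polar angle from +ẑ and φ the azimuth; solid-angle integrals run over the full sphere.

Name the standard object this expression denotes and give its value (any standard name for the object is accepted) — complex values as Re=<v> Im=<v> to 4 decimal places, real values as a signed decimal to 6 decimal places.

This is a Wigner D-matrix element — the rotation-matrix element ⟨l m'| R(α,β,γ) |l m⟩ in the angular-momentum basis.
Split into d^2_{1,0}(β=0.8280) × two z-phases.
With c≡cos(β/2)=0.915519 and s≡sin(β/2)=0.402275, N=[6·1·2·2]^{1/2}=4.898979
k: max(0,(0)−(1))=0 … min(2+(0),2−(1))=1
  k=0: (−1)^1·4.8990/(2)·0.9155^3·0.4023^1 = -0.756137
  k=1: (−1)^2·4.8990/(2)·0.9155^1·0.4023^3 = +0.145986
d^2_{1,0}(0.8280) = -0.756137 +0.145986 = -0.610151
D = (+0.346180-0.938168i)·(-0.610151)·(+1.000000+0.000000i) = -0.211222+0.572424i

Wigner D-matrix element, Re=-0.2112 Im=0.5724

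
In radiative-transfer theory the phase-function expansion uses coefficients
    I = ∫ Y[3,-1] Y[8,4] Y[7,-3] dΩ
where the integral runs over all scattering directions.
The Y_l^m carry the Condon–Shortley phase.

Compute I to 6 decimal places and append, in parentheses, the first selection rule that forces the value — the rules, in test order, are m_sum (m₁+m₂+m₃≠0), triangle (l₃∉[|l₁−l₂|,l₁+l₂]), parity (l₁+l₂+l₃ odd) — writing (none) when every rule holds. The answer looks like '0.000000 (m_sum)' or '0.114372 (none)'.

Rules hold: Σm=0, L=18 even, 5≤7≤11.
N = 7·17·15 = 1785
Δ = 4!·2!·12!/19! = 1/5290740
Racah Σ t=1..3: t=1:−1/7257600 t=2:+1/2073600 t=3:−1/7257600 = 1/4838400
⇒ 3j(3 8 7; 0 0 0)² = 252/20995, sgn -1
Racah Σ t=2..4: t=2:+1/58060800 t=3:−1/13063680 t=4:+1/46448640 = -79/2090188800
⇒ 3j(3 8 7; -1 4 -3)² = 68651/5290740, sgn -1
4πI² = N·(3j₀)²·(3jₘ)² = 1441671/5185765
I = +1·√(0.278005/4π) = 0.14873793
No selection rule forces the value: the integral is nonzero (none).

0.148738 (none)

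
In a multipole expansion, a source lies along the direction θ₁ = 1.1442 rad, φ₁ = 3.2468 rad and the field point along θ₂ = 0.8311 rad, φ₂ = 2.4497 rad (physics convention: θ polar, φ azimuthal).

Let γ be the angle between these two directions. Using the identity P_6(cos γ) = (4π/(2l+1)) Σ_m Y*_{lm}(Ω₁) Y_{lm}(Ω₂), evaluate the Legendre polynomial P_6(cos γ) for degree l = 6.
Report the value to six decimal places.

Expand P_6 via completeness: Σ_{m} conj(Y_{6,m}) at Ω₁ times Y_{6,m} at Ω₂ —
  [-6]  conj(Y_{6,-6})(Ω₁) = (0.222018, 0.162300) ; Y_{6,-6}(Ω₂) = (-0.041754, -0.066446) ; Δ = (0.001514, -0.021529)
  [-5]  conj(Y_{6,-5})(Ω₁) = (-0.374461, -0.217414) ; Y_{6,-5}(Ω₂) = (0.235644, 0.077533) ; Δ = (-0.071383, -0.080265)
  [-4]  conj(Y_{6,-4})(Ω₁) = (0.197585, 0.088433) ; Y_{6,-4}(Ω₂) = (-0.395311, 0.155159) ; Δ = (-0.091829, -0.004301)
  [-3]  conj(Y_{6,-3})(Ω₁) = (0.215877, 0.070492) ; Y_{6,-3}(Ω₂) = (0.171029, -0.309466) ; Δ = (0.058736, -0.054751)
  [-2]  conj(Y_{6,-2})(Ω₁) = (-0.294192, -0.062832) ; Y_{6,-2}(Ω₂) = (-0.012088, -0.063880) ; Δ = (-0.000458, 0.019553)
  [-1]  conj(Y_{6,-1})(Ω₁) = (-0.128254, -0.013543) ; Y_{6,-1}(Ω₂) = (0.287194, 0.237947) ; Δ = (-0.033611, -0.034407)
  [+0]  conj(Y_{6,0})(Ω₁) = (0.311667, -0.000000) ; Y_{6,0}(Ω₂) = (-0.041583, 0.000000) ; Δ = (-0.012960, 0.000000)
  [+1]  conj(Y_{6,1})(Ω₁) = (0.128254, -0.013543) ; Y_{6,1}(Ω₂) = (-0.287194, 0.237947) ; Δ = (-0.033611, 0.034407)
  [+2]  conj(Y_{6,2})(Ω₁) = (-0.294192, 0.062832) ; Y_{6,2}(Ω₂) = (-0.012088, 0.063880) ; Δ = (-0.000458, -0.019553)
  [+3]  conj(Y_{6,3})(Ω₁) = (-0.215877, 0.070492) ; Y_{6,3}(Ω₂) = (-0.171029, -0.309466) ; Δ = (0.058736, 0.054751)
  [+4]  conj(Y_{6,4})(Ω₁) = (0.197585, -0.088433) ; Y_{6,4}(Ω₂) = (-0.395311, -0.155159) ; Δ = (-0.091829, 0.004301)
  [+5]  conj(Y_{6,5})(Ω₁) = (0.374461, -0.217414) ; Y_{6,5}(Ω₂) = (-0.235644, 0.077533) ; Δ = (-0.071383, 0.080265)
  [+6]  conj(Y_{6,6})(Ω₁) = (0.222018, -0.162300) ; Y_{6,6}(Ω₂) = (-0.041754, 0.066446) ; Δ = (0.001514, 0.021529)
Accumulated sum (-0.287019, -0.000000); after 4π/(2l+1) scaling, (-0.277445, -0.000000) ⇒ P_6 = -0.277445

-0.277445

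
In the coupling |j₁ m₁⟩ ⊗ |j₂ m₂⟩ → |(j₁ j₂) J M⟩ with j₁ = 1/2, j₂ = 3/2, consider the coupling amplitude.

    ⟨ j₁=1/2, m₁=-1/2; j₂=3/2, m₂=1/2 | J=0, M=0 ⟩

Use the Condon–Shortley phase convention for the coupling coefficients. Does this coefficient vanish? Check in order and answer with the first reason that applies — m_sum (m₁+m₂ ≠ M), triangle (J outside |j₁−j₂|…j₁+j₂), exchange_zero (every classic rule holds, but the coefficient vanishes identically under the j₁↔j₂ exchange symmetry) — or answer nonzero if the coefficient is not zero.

m-sum: m₁+m₂ = -1/2+1/2 = 0, M = 0  ✓
triangle: need |j₁−j₂| ≤ J ≤ j₁+j₂, i.e. J ∈ [1, 2]; J = 0 is outside ✗ ⇒ coefficient is 0

triangle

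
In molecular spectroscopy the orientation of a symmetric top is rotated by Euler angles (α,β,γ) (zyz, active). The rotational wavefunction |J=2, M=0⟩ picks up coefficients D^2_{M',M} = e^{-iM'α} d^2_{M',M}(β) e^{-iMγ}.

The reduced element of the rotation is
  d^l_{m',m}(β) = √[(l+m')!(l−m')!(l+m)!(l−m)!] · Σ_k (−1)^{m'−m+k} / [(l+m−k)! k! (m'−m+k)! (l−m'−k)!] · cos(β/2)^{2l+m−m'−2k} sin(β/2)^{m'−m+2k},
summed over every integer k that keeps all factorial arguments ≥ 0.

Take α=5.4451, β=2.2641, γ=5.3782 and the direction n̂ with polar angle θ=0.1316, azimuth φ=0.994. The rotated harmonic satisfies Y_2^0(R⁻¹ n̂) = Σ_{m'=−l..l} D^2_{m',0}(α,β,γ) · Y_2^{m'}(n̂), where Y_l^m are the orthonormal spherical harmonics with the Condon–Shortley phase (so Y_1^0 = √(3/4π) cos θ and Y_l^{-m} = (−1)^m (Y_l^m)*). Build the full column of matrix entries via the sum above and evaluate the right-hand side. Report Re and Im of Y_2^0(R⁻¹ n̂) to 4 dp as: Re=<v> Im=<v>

Need the full column D^2_{m',0} for m'=−2..2 at α=5.4451, β=2.2641, γ=5.3782.
cos(β/2)=0.424805, sin(β/2)=0.905285
d^2_{-2,0}: single k=2 term ⇒ +0.362264;  D = -0.038103-0.360255i
d^2_{-1,0}: k∈[1..2] ⇒ +0.169992 -0.772007 = -0.602014;  D = -0.402680+0.447516i
d^2_{0,0}: k∈[0..2] ⇒ +0.032566 -0.591575 +0.671647 = +0.112638;  D = +0.112638+0.000000i
d^2_{1,0}: k∈[0..1] ⇒ -0.169992 +0.772007 = +0.602014;  D = +0.402680+0.447516i
d^2_{2,0}: single k=0 term ⇒ +0.362264;  D = -0.038103+0.360255i
Y_2^{m'}(θ=0.1316,φ=0.994) and Σ D·Y over m':
  (-0.0381-0.3603i)·(-0.0027-0.0061i)  (-0.4027+0.4475i)·(+0.0548-0.0842i)  (+0.1126+0.0000i)·(+0.6145+0.0000i)  (+0.4027+0.4475i)·(-0.0548-0.0842i)  (-0.0381+0.3603i)·(-0.0027+0.0061i)
Y_2^0(R⁻¹ n̂) = +0.096297-0.000000i

Re=0.0963 Im=0.0000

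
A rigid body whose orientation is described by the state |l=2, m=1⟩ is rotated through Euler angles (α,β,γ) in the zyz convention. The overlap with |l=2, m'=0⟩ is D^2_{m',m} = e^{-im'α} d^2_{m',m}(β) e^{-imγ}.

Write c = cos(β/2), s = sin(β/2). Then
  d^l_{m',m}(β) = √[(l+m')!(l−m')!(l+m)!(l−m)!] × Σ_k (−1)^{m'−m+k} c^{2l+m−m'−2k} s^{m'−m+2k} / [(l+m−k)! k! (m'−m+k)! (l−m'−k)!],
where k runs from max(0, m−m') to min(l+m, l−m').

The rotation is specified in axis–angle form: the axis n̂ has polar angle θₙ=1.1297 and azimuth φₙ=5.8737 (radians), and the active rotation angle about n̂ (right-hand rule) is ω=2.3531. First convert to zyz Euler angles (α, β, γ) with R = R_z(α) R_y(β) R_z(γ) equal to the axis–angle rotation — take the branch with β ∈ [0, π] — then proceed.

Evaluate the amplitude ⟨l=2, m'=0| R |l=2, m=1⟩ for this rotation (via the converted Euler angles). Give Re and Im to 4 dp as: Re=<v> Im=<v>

Re=0.4148 Im=0.1575

Axis–angle → zyz. n̂ = (sinθₙcosφₙ, sinθₙsinφₙ, cosθₙ) = (+0.829523, -0.360029, +0.426931), ω = 2.3531.
R = I cosω + sinω [n̂]ₓ + (1−cosω) n̂n̂ᵀ gives
  R = [+0.468252, -0.811996, +0.348429; -0.206359, -0.483922, -0.850432; +0.859160, +0.326315, -0.394160]
β = atan2(√(R₁₃²+R₂₃²), R₃₃) = 1.975950; α = atan2(R₂₃, R₁₃) mod 2π = 5.101236; γ = atan2(R₃₂, −R₃₁) mod 2π = 2.778614
First d^2_{0,1}(β=1.9760), then the phase factors e^{-i(0)α} and e^{-i(1)γ}:
c=cos(1.975950/2)=0.550382, s=sin(1.975950/2)=0.834913; N=√[2·2·6·1]=4.898979
k: max(0,(1)−(0))=1 … min(2+(1),2−(0))=2
  k=1: (−1)^0·4.8990/(2)·0.5504^3·0.8349^1 = +0.340964
  k=2: (−1)^1·4.8990/(2)·0.5504^1·0.8349^3 = -0.784628
d^2_{0,1}(1.9760) = +0.340964 -0.784628 = -0.443663
Phases: e^{-i·(0)·5.1012}=+1.000000+0.000000i, e^{-i·(1)·2.7786}=-0.934843-0.355060i ⇒ D=+0.414756+0.157527i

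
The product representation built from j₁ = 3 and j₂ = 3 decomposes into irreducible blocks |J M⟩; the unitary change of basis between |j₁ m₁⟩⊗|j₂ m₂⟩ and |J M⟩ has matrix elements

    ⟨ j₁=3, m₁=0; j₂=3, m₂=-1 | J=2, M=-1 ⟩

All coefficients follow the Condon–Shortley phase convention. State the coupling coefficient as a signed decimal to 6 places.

+√(1/42) ≈ +0.154303

triangle: 4!×2!×2!/9! = 96/362880
(j±m)!: 3!×3!×2!×4!×1!×3! = 10368
prefactor² = (2J+1)×Δ×N² = 96/7
  k=1: −1/(1!×3!×2!×1!×0!×1!) = -1/12
  k=2: +1/(2!×2!×1!×0!×1!×2!) = 1/8
Σ = 1/24  ⇒  CG² = 96/7×(1/24)² = 1/42
CG = +√(1/42) = +0.154303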